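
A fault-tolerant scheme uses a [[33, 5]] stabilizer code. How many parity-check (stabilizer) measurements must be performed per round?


For an [[n,k]] stabilizer code:
Number of stabilizer generators = n - k
= 33 - 5
= 28

28


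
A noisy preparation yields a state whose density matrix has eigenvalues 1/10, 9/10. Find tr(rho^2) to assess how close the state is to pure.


tr(rho^2) = sum of eigenvalues squared
= (1/10)^2 + (9/10)^2
= (1 + 81) / 100
= 82/100
= 0.8200

0.8200


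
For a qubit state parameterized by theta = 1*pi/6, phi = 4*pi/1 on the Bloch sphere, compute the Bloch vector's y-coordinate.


theta = 0.5236, phi = 12.5664
r_y = sin(theta)*sin(phi) = 0.5000 * 0.0000
r_y = 0.0000

0.0000


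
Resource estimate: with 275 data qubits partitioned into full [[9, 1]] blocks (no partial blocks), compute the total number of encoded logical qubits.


Each code block uses 9 physical qubits for 1 logical qubit(s).
Number of complete blocks = floor(275 / 9) = 30
Logical qubits = 30 * 1
= 30

30


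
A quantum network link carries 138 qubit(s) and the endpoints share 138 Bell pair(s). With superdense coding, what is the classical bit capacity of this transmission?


Superdense coding allows 2 classical bits per shared entangled pair.
138 pair(s) -> 2 * 138 = 276 classical bits

276


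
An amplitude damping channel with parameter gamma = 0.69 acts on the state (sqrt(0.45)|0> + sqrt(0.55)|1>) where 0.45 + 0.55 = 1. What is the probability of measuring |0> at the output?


For amplitude damping with parameter gamma on state sqrt(a)|0> + sqrt(b)|1>:
alpha^2 = 0.45, beta^2 = 0.55
P(|0>) = alpha^2 + gamma * beta^2
= 0.45 + 0.69 * 0.55
= 0.45 + 0.3795
= 0.8295

0.8295


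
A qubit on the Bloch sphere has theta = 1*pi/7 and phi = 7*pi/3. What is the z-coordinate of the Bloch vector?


theta = 0.4488, phi = 7.3304
r_z = cos(theta) = 0.9010

0.9010


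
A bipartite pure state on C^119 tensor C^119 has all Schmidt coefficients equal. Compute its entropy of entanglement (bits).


For a maximally entangled state in d x d:
S = log2(d) = log2(119)
= 6.8948

6.8948


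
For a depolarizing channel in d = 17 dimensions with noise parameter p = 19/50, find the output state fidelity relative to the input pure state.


F = (1-p) + p/d
= (1 - 0.3800) + 0.3800/17
= 0.6200 + 0.0224
= 0.6424

0.6424


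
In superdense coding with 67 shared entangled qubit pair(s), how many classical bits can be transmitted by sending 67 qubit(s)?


Superdense coding allows 2 classical bits per shared entangled pair.
67 pair(s) -> 2 * 67 = 134 classical bits

134


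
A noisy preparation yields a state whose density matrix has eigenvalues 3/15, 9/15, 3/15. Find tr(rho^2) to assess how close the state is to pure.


tr(rho^2) = sum of eigenvalues squared
= (3/15)^2 + (9/15)^2 + (3/15)^2
= (9 + 81 + 9) / 225
= 99/225
= 0.4400

0.4400


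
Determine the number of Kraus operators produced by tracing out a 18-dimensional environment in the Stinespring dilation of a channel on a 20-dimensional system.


Tracing out the environment in an orthonormal basis {|i>_E} gives Kraus operators K_i = <i|_E U |0>_E.
Number of Kraus operators = dim(H_env) = d_env
= 18

18


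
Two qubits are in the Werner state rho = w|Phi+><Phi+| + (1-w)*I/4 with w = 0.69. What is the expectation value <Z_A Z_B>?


|Phi+> = (|00> + |11>)/sqrt(2)
For the pure Bell state, <Z_A Z_B> = +1 (Bell-state Pauli correlator).
The maximally-mixed part I/4 has tr(I/4 * P tensor P) = 0 for any traceless Pauli P.
So <Z_A Z_B>_rho = w * (+1) + (1 - w) * 0
= 0.69 * (+1)
= 0.6900

0.6900


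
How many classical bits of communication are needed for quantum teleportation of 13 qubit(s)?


Quantum teleportation requires 2 classical bits per qubit teleported.
13 qubit(s) -> 2 * 13 = 26 classical bits

26


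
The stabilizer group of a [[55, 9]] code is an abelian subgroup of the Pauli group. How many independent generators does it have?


For an [[n,k]] stabilizer code:
Number of stabilizer generators = n - k
= 55 - 9
= 46

46


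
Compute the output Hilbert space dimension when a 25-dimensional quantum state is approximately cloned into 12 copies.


Output space = H^(tensor 12) where dim(H) = 25
dim = 25^12
= 625 (after 2 factors)
= 15625 (after 3 factors)
= 390625 (after 4 factors)
= 9765625 (after 5 factors)
= 244140625 (after 6 factors)
= 6103515625 (after 7 factors)
= 152587890625 (after 8 factors)
= 3814697265625 (after 9 factors)
= 95367431640625 (after 10 factors)
= 2384185791015625 (after 11 factors)
= 59604644775390625 (after 12 factors)
= 59604644775390625

59604644775390625


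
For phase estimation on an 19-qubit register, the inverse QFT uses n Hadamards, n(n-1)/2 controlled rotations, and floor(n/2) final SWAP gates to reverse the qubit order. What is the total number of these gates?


Hadamard gates: 19
Controlled rotations: n*(n-1)/2 = 19*18/2 = 171
SWAP gates: floor(n/2) = floor(19/2) = 9
Total = 19 + 171 + 9
= 199

199


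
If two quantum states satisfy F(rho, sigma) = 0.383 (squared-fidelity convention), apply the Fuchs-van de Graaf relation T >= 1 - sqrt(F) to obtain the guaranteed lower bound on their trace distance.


Fuchs-van de Graaf (squared-fidelity convention): 1 - sqrt(F) <= T <= sqrt(1 - F).
Lower bound: T >= 1 - sqrt(F)
sqrt(F) = sqrt(0.383) = 0.6189
T >= 1 - 0.6189
T >= 0.3811

0.3811


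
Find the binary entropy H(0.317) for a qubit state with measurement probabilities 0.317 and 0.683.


S = -p*log2(p) - (1-p)*log2(1-p)
p = 0.3170, 1-p = 0.6830
= -0.3170 * log2(0.3170) - 0.6830 * log2(0.6830)
= -(-0.5254) - (-0.3757)
= 0.9011

0.9011


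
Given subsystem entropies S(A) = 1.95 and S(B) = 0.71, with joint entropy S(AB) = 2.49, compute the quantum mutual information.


I(A:B) = S(A) + S(B) - S(AB)
= 1.95 + 0.71 - 2.49
= 0.1700

0.1700


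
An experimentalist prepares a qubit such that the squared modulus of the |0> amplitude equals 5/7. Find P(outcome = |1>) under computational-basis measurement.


|alpha|^2 = 5/7 = 0.7143
|beta|^2 = 1 - 5/7 = 2/7 = 0.2857
P(|1>) = |beta|^2 = 0.2857

0.2857


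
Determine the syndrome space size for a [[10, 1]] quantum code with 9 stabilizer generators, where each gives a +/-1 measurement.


Each stabilizer generator gives a binary (+1 or -1) measurement outcome.
With 9 independent generators:
Total syndromes = 2^9
= 512

512


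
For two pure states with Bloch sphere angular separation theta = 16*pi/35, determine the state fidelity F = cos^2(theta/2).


For states separated by angle theta on Bloch sphere:
F = cos^2(theta/2)
theta = 16*pi/35 = 1.4362
theta/2 = 0.7181
cos(theta/2) = 0.7531
F = 0.5671

0.5671


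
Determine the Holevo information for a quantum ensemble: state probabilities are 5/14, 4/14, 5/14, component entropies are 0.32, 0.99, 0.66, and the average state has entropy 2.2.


chi = S(rho) - sum_i p_i * S(rho_i)
Weighted entropy = 5/14 * 0.32 + 4/14 * 0.99 + 5/14 * 0.66
= 0.6329
chi = 2.2 - 0.6329
= 1.5671

1.5671


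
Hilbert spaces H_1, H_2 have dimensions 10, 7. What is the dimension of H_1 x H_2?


dim(H_1 x H_2) = 10 * 7
= 70

70


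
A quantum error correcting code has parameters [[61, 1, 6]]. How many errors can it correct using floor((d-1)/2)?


Code parameters: [[61, 1, 6]], distance d = 6.
Number of correctable errors = floor((d-1)/2)
= floor((6 - 1)/2)
= floor(5/2)
= 2

2


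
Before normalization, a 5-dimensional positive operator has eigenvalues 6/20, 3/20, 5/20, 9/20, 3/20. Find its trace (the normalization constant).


tr(M) = sum of eigenvalues
= 6/20 + 3/20 + 5/20 + 9/20 + 3/20
= 26/20
= 1.3000

1.3000


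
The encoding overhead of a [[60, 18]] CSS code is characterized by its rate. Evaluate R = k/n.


Code rate R = k/n
= 18/60
= 0.3000

0.3000


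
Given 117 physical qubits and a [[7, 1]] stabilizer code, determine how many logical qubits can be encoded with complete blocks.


Each code block uses 7 physical qubits for 1 logical qubit(s).
Number of complete blocks = floor(117 / 7) = 16
Logical qubits = 16 * 1
= 16

16


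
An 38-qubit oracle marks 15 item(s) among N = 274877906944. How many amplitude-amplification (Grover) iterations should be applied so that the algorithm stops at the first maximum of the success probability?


After j Grover iterations the success probability is P(j) = sin^2((2j+1)*theta), where sin(theta) = sqrt(k/N).
N = 2^38 = 274877906944, k = 15
sin(theta) = sqrt(k/N) = 7.38712949e-06
theta = arcsin(sqrt(k/N)) = 7.38712949e-06 rad
P(j) reaches its first maximum when (2j+1)*theta is as close as possible to pi/2, i.e. j = round(pi/(4*theta) - 1/2).
pi/(4*theta) - 1/2 = 106319.3045
(For comparison, the common estimate pi/4 * sqrt(N/k) = 106319.8045; the exact maximiser is used here.)
Optimal iterations = 106319

106319


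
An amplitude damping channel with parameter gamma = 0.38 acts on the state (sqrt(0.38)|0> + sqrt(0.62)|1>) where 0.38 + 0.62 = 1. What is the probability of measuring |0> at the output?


For amplitude damping with parameter gamma on state sqrt(a)|0> + sqrt(b)|1>:
alpha^2 = 0.38, beta^2 = 0.62
P(|0>) = alpha^2 + gamma * beta^2
= 0.38 + 0.38 * 0.62
= 0.38 + 0.2356
= 0.6156

0.6156


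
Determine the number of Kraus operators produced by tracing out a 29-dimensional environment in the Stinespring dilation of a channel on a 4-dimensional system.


Tracing out the environment in an orthonormal basis {|i>_E} gives Kraus operators K_i = <i|_E U |0>_E.
Number of Kraus operators = dim(H_env) = d_env
= 29

29


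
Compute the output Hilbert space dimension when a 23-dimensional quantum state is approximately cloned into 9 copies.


Output space = H^(tensor 9) where dim(H) = 23
dim = 23^9
= 529 (after 2 factors)
= 12167 (after 3 factors)
= 279841 (after 4 factors)
= 6436343 (after 5 factors)
= 148035889 (after 6 factors)
= 3404825447 (after 7 factors)
= 78310985281 (after 8 factors)
= 1801152661463 (after 9 factors)
= 1801152661463

1801152661463


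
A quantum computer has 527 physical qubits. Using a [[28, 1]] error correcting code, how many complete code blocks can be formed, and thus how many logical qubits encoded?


Each code block uses 28 physical qubits for 1 logical qubit(s).
Number of complete blocks = floor(527 / 28) = 18
Logical qubits = 18 * 1
= 18

18


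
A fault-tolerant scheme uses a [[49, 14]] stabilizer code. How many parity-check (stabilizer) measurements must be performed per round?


For an [[n,k]] stabilizer code:
Number of stabilizer generators = n - k
= 49 - 14
= 35

35


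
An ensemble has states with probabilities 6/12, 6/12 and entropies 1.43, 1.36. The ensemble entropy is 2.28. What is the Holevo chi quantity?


chi = S(rho) - sum_i p_i * S(rho_i)
Weighted entropy = 6/12 * 1.43 + 6/12 * 1.36
= 1.3950
chi = 2.28 - 1.3950
= 0.8850

0.8850


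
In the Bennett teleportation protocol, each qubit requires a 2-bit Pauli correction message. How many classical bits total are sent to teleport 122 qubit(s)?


Quantum teleportation requires 2 classical bits per qubit teleported.
122 qubit(s) -> 2 * 122 = 244 classical bits

244


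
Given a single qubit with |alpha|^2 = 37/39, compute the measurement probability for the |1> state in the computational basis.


|alpha|^2 = 37/39 = 0.9487
|beta|^2 = 1 - 37/39 = 2/39 = 0.0513
P(|1>) = |beta|^2 = 0.0513

0.0513


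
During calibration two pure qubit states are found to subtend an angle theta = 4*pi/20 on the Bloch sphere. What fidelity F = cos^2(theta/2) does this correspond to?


For states separated by angle theta on Bloch sphere:
F = cos^2(theta/2)
theta = 4*pi/20 = 0.6283
theta/2 = 0.3142
cos(theta/2) = 0.9511
F = 0.9045

0.9045


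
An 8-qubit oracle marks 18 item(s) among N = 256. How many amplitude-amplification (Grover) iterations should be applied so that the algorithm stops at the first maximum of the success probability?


After j Grover iterations the success probability is P(j) = sin^2((2j+1)*theta), where sin(theta) = sqrt(k/N).
N = 2^8 = 256, k = 18
sin(theta) = sqrt(k/N) = 0.2651650429
theta = arcsin(sqrt(k/N)) = 0.2683750886 rad
P(j) reaches its first maximum when (2j+1)*theta is as close as possible to pi/2, i.e. j = round(pi/(4*theta) - 1/2).
pi/(4*theta) - 1/2 = 2.4265
(For comparison, the common estimate pi/4 * sqrt(N/k) = 2.9619; the exact maximiser is used here.)
Optimal iterations = 2

2


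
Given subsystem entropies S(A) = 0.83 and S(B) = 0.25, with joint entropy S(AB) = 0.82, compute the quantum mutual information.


I(A:B) = S(A) + S(B) - S(AB)
= 0.83 + 0.25 - 0.82
= 0.2600

0.2600


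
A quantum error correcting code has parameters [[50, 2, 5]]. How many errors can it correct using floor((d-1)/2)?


Code parameters: [[50, 2, 5]], distance d = 5.
Number of correctable errors = floor((d-1)/2)
= floor((5 - 1)/2)
= floor(4/2)
= 2

2


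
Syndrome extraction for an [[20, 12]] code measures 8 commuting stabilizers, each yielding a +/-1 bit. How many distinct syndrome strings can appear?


Each stabilizer generator gives a binary (+1 or -1) measurement outcome.
With 8 independent generators:
Total syndromes = 2^8
= 256

256


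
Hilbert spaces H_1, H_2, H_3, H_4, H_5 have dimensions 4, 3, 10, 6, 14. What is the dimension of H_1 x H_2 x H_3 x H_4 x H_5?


dim(H_1 x H_2 x H_3 x H_4 x H_5) = 4 * 3 * 10 * 6 * 14
= 12 * 10 * 6 * 14
= 120 * 6 * 14
= 720 * 14
= 10080

10080


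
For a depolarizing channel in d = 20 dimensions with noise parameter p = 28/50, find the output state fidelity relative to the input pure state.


F = (1-p) + p/d
= (1 - 0.5600) + 0.5600/20
= 0.4400 + 0.0280
= 0.4680

0.4680


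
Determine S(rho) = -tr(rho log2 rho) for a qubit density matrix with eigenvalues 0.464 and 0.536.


S = -p*log2(p) - (1-p)*log2(1-p)
p = 0.4640, 1-p = 0.5360
= -0.4640 * log2(0.4640) - 0.5360 * log2(0.5360)
= -(-0.5140) - (-0.4822)
= 0.9963

0.9963


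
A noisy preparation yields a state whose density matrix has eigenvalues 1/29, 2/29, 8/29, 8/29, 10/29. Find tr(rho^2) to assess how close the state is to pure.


tr(rho^2) = sum of eigenvalues squared
= (1/29)^2 + (2/29)^2 + (8/29)^2 + (8/29)^2 + (10/29)^2
= (1 + 4 + 64 + 64 + 100) / 841
= 233/841
= 0.2771

0.2771


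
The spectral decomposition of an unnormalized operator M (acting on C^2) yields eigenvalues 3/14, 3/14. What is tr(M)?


tr(M) = sum of eigenvalues
= 3/14 + 3/14
= 6/14
= 0.4286

0.4286


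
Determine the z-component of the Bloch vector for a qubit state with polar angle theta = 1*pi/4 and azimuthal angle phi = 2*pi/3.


theta = 0.7854, phi = 2.0944
r_z = cos(theta) = 0.7071

0.7071


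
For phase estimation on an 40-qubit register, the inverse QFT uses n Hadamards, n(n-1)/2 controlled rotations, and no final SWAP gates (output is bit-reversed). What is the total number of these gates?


Hadamard gates: 40
Controlled rotations: n*(n-1)/2 = 40*39/2 = 780
SWAP gates: 0 (omitted)
Total = 40 + 780
= 820

820


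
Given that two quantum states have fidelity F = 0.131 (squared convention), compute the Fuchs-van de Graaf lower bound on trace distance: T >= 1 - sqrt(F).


Fuchs-van de Graaf (squared-fidelity convention): 1 - sqrt(F) <= T <= sqrt(1 - F).
Lower bound: T >= 1 - sqrt(F)
sqrt(F) = sqrt(0.131) = 0.3619
T >= 1 - 0.3619
T >= 0.6381

0.6381


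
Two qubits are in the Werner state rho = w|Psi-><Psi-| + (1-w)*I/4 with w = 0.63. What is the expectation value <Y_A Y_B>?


|Psi-> = (|01> - |10>)/sqrt(2)
For the pure Bell state, <Y_A Y_B> = -1 (Bell-state Pauli correlator).
The maximally-mixed part I/4 has tr(I/4 * P tensor P) = 0 for any traceless Pauli P.
So <Y_A Y_B>_rho = w * (-1) + (1 - w) * 0
= 0.63 * (-1)
= -0.6300

-0.6300


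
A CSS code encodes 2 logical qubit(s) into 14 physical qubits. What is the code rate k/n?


Code rate R = k/n
= 2/14
= 0.1429

0.1429


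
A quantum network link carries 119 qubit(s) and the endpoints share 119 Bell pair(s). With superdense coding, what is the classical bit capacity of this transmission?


Superdense coding allows 2 classical bits per shared entangled pair.
119 pair(s) -> 2 * 119 = 238 classical bits

238


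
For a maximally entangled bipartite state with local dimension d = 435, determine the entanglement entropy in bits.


For a maximally entangled state in d x d:
S = log2(d) = log2(435)
= 8.7649

8.7649


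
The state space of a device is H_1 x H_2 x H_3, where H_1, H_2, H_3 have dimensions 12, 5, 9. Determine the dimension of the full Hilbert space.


dim(H_1 x H_2 x H_3) = 12 * 5 * 9
= 60 * 9
= 540

540


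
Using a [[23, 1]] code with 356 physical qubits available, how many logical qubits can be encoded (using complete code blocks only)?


Each code block uses 23 physical qubits for 1 logical qubit(s).
Number of complete blocks = floor(356 / 23) = 15
Logical qubits = 15 * 1
= 15

15


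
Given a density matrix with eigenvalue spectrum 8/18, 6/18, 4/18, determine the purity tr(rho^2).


tr(rho^2) = sum of eigenvalues squared
= (8/18)^2 + (6/18)^2 + (4/18)^2
= (64 + 36 + 16) / 324
= 116/324
= 0.3580

0.3580


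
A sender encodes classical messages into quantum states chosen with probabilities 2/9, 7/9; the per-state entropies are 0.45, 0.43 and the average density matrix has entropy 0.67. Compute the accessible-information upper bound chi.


chi = S(rho) - sum_i p_i * S(rho_i)
Weighted entropy = 2/9 * 0.45 + 7/9 * 0.43
= 0.4344
chi = 0.67 - 0.4344
= 0.2356

0.2356


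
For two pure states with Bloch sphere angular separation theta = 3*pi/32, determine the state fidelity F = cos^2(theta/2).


For states separated by angle theta on Bloch sphere:
F = cos^2(theta/2)
theta = 3*pi/32 = 0.2945
theta/2 = 0.1473
cos(theta/2) = 0.9892
F = 0.9785

0.9785


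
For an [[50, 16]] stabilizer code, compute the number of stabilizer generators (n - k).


For an [[n,k]] stabilizer code:
Number of stabilizer generators = n - k
= 50 - 16
= 34

34


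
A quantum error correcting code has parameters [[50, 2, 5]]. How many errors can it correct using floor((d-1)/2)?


Code parameters: [[50, 2, 5]], distance d = 5.
Number of correctable errors = floor((d-1)/2)
= floor((5 - 1)/2)
= floor(4/2)
= 2

2


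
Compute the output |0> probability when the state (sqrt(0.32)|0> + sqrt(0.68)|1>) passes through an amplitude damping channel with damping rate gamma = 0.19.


For amplitude damping with parameter gamma on state sqrt(a)|0> + sqrt(b)|1>:
alpha^2 = 0.32, beta^2 = 0.68
P(|0>) = alpha^2 + gamma * beta^2
= 0.32 + 0.19 * 0.68
= 0.32 + 0.1292
= 0.4492

0.4492


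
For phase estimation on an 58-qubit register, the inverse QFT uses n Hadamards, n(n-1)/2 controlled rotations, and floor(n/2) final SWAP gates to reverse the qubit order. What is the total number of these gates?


Hadamard gates: 58
Controlled rotations: n*(n-1)/2 = 58*57/2 = 1653
SWAP gates: floor(n/2) = floor(58/2) = 29
Total = 58 + 1653 + 29
= 1740

1740


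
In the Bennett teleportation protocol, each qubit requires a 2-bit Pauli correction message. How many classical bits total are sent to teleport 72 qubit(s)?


Quantum teleportation requires 2 classical bits per qubit teleported.
72 qubit(s) -> 2 * 72 = 144 classical bits

144


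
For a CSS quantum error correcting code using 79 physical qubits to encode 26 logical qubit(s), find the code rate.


Code rate R = k/n
= 26/79
= 0.3291

0.3291


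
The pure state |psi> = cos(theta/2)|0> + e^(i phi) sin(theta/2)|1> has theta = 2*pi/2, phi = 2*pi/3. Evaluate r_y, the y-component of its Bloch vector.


theta = 3.1416, phi = 2.0944
r_y = sin(theta)*sin(phi) = 0.0000 * 0.8660
r_y = 0.0000

0.0000


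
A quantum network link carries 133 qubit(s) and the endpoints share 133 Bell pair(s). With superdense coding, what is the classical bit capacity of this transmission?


Superdense coding allows 2 classical bits per shared entangled pair.
133 pair(s) -> 2 * 133 = 266 classical bits

266


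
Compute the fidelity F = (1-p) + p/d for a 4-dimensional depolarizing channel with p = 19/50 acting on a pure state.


F = (1-p) + p/d
= (1 - 0.3800) + 0.3800/4
= 0.6200 + 0.0950
= 0.7150

0.7150


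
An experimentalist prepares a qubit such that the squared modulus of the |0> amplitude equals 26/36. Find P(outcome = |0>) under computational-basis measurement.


|alpha|^2 = 26/36 = 0.7222
|beta|^2 = 1 - 26/36 = 10/36 = 0.2778
P(|0>) = |alpha|^2 = 0.7222

0.7222


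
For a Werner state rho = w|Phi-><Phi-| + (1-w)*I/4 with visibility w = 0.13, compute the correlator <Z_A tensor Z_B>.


|Phi-> = (|00> - |11>)/sqrt(2)
For the pure Bell state, <Z_A Z_B> = +1 (Bell-state Pauli correlator).
The maximally-mixed part I/4 has tr(I/4 * P tensor P) = 0 for any traceless Pauli P.
So <Z_A Z_B>_rho = w * (+1) + (1 - w) * 0
= 0.13 * (+1)
= 0.1300

0.1300


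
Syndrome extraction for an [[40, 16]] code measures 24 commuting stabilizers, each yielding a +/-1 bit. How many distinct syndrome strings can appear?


Each stabilizer generator gives a binary (+1 or -1) measurement outcome.
With 24 independent generators:
Total syndromes = 2^24
= 16777216

16777216


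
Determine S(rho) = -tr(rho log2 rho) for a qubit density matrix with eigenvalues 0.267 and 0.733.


S = -p*log2(p) - (1-p)*log2(1-p)
p = 0.2670, 1-p = 0.7330
= -0.2670 * log2(0.2670) - 0.7330 * log2(0.7330)
= -(-0.5087) - (-0.3285)
= 0.8371

0.8371


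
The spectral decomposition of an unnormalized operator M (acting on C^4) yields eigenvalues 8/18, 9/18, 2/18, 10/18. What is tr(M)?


tr(M) = sum of eigenvalues
= 8/18 + 9/18 + 2/18 + 10/18
= 29/18
= 1.6111

1.6111


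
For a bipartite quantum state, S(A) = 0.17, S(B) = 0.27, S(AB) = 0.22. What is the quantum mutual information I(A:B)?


I(A:B) = S(A) + S(B) - S(AB)
= 0.17 + 0.27 - 0.22
= 0.2200

0.2200


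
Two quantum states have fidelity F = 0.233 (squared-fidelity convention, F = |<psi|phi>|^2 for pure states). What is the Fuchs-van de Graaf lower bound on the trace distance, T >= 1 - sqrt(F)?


Fuchs-van de Graaf (squared-fidelity convention): 1 - sqrt(F) <= T <= sqrt(1 - F).
Lower bound: T >= 1 - sqrt(F)
sqrt(F) = sqrt(0.233) = 0.4827
T >= 1 - 0.4827
T >= 0.5173

0.5173


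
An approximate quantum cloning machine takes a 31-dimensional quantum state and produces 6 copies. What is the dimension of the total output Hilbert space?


Output space = H^(tensor 6) where dim(H) = 31
dim = 31^6
= 961 (after 2 factors)
= 29791 (after 3 factors)
= 923521 (after 4 factors)
= 28629151 (after 5 factors)
= 887503681 (after 6 factors)
= 887503681

887503681


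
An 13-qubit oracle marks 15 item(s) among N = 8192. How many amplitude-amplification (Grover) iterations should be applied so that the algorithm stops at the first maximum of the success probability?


After j Grover iterations the success probability is P(j) = sin^2((2j+1)*theta), where sin(theta) = sqrt(k/N).
N = 2^13 = 8192, k = 15
sin(theta) = sqrt(k/N) = 0.04279082481
theta = arcsin(sqrt(k/N)) = 0.0428038943 rad
P(j) reaches its first maximum when (2j+1)*theta is as close as possible to pi/2, i.e. j = round(pi/(4*theta) - 1/2).
pi/(4*theta) - 1/2 = 17.8488
(For comparison, the common estimate pi/4 * sqrt(N/k) = 18.3544; the exact maximiser is used here.)
Optimal iterations = 18

18


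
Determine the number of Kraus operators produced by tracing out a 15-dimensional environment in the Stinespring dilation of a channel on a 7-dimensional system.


Tracing out the environment in an orthonormal basis {|i>_E} gives Kraus operators K_i = <i|_E U |0>_E.
Number of Kraus operators = dim(H_env) = d_env
= 15

15


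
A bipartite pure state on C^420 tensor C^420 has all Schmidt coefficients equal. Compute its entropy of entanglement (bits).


For a maximally entangled state in d x d:
S = log2(d) = log2(420)
= 8.7142

8.7142


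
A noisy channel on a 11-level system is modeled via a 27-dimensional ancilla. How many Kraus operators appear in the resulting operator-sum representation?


Tracing out the environment in an orthonormal basis {|i>_E} gives Kraus operators K_i = <i|_E U |0>_E.
Number of Kraus operators = dim(H_env) = d_env
= 27

27


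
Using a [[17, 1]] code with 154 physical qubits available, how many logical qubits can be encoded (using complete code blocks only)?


Each code block uses 17 physical qubits for 1 logical qubit(s).
Number of complete blocks = floor(154 / 17) = 9
Logical qubits = 9 * 1
= 9

9


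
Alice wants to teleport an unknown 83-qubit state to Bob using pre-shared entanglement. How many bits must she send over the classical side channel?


Quantum teleportation requires 2 classical bits per qubit teleported.
83 qubit(s) -> 2 * 83 = 166 classical bits

166


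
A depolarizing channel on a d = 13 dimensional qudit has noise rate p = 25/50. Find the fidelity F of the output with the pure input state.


F = (1-p) + p/d
= (1 - 0.5000) + 0.5000/13
= 0.5000 + 0.0385
= 0.5385

0.5385


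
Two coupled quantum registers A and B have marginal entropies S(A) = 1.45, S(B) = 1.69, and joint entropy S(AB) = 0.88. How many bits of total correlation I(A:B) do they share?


I(A:B) = S(A) + S(B) - S(AB)
= 1.45 + 1.69 - 0.88
= 2.2600

2.2600


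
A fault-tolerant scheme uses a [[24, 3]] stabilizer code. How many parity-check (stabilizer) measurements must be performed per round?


For an [[n,k]] stabilizer code:
Number of stabilizer generators = n - k
= 24 - 3
= 21

21


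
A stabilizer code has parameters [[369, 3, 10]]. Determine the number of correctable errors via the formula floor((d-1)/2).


Code parameters: [[369, 3, 10]], distance d = 10.
Number of correctable errors = floor((d-1)/2)
= floor((10 - 1)/2)
= floor(9/2)
= 4

4


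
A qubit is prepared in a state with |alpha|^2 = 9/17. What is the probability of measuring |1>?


|alpha|^2 = 9/17 = 0.5294
|beta|^2 = 1 - 9/17 = 8/17 = 0.4706
P(|1>) = |beta|^2 = 0.4706

0.4706


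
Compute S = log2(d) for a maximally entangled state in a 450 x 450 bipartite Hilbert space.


For a maximally entangled state in d x d:
S = log2(d) = log2(450)
= 8.8138

8.8138


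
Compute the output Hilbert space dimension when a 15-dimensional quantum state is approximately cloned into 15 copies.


Output space = H^(tensor 15) where dim(H) = 15
dim = 15^15
= 225 (after 2 factors)
= 3375 (after 3 factors)
= 50625 (after 4 factors)
= 759375 (after 5 factors)
= 11390625 (after 6 factors)
= 170859375 (after 7 factors)
= 2562890625 (after 8 factors)
= 38443359375 (after 9 factors)
= 576650390625 (after 10 factors)
= 8649755859375 (after 11 factors)
= 129746337890625 (after 12 factors)
= 1946195068359375 (after 13 factors)
= 29192926025390625 (after 14 factors)
= 437893890380859375 (after 15 factors)
= 437893890380859375

437893890380859375


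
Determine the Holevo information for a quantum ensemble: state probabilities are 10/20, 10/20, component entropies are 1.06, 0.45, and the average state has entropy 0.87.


chi = S(rho) - sum_i p_i * S(rho_i)
Weighted entropy = 10/20 * 1.06 + 10/20 * 0.45
= 0.7550
chi = 0.87 - 0.7550
= 0.1150

0.1150


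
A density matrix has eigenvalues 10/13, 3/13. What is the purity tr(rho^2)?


tr(rho^2) = sum of eigenvalues squared
= (10/13)^2 + (3/13)^2
= (100 + 9) / 169
= 109/169
= 0.6450

0.6450


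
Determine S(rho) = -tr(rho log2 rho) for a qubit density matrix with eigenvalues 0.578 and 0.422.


S = -p*log2(p) - (1-p)*log2(1-p)
p = 0.5780, 1-p = 0.4220
= -0.5780 * log2(0.5780) - 0.4220 * log2(0.4220)
= -(-0.4571) - (-0.5253)
= 0.9824

0.9824


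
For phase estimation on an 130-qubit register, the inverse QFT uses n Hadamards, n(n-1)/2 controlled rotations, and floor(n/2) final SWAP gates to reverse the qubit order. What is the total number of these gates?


Hadamard gates: 130
Controlled rotations: n*(n-1)/2 = 130*129/2 = 8385
SWAP gates: floor(n/2) = floor(130/2) = 65
Total = 130 + 8385 + 65
= 8580

8580


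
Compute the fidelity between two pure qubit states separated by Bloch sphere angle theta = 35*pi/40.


For states separated by angle theta on Bloch sphere:
F = cos^2(theta/2)
theta = 35*pi/40 = 2.7489
theta/2 = 1.3744
cos(theta/2) = 0.1951
F = 0.0381

0.0381


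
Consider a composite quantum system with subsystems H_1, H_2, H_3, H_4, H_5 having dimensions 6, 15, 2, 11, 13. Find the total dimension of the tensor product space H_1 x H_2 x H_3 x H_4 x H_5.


dim(H_1 x H_2 x H_3 x H_4 x H_5) = 6 * 15 * 2 * 11 * 13
= 90 * 2 * 11 * 13
= 180 * 11 * 13
= 1980 * 13
= 25740

25740


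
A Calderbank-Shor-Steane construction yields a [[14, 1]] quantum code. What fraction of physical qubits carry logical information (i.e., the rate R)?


Code rate R = k/n
= 1/14
= 0.0714

0.0714


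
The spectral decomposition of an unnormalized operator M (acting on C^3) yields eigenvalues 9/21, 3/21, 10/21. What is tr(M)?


tr(M) = sum of eigenvalues
= 9/21 + 3/21 + 10/21
= 22/21
= 1.0476

1.0476


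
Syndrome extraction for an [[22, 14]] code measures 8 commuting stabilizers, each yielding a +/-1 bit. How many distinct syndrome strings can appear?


Each stabilizer generator gives a binary (+1 or -1) measurement outcome.
With 8 independent generators:
Total syndromes = 2^8
= 256

256


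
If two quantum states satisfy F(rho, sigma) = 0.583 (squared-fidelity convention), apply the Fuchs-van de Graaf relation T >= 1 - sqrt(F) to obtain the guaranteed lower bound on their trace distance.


Fuchs-van de Graaf (squared-fidelity convention): 1 - sqrt(F) <= T <= sqrt(1 - F).
Lower bound: T >= 1 - sqrt(F)
sqrt(F) = sqrt(0.583) = 0.7635
T >= 1 - 0.7635
T >= 0.2365

0.2365


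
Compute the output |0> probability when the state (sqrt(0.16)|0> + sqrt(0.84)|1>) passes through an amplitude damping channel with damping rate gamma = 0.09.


For amplitude damping with parameter gamma on state sqrt(a)|0> + sqrt(b)|1>:
alpha^2 = 0.16, beta^2 = 0.84
P(|0>) = alpha^2 + gamma * beta^2
= 0.16 + 0.09 * 0.84
= 0.16 + 0.0756
= 0.2356

0.2356


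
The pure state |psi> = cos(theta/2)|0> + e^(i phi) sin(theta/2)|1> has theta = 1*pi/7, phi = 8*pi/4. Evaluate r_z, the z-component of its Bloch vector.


theta = 0.4488, phi = 6.2832
r_z = cos(theta) = 0.9010

0.9010


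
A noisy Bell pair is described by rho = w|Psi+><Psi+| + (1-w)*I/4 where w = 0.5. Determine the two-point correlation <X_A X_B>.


|Psi+> = (|01> + |10>)/sqrt(2)
For the pure Bell state, <X_A X_B> = +1 (Bell-state Pauli correlator).
The maximally-mixed part I/4 has tr(I/4 * P tensor P) = 0 for any traceless Pauli P.
So <X_A X_B>_rho = w * (+1) + (1 - w) * 0
= 0.5 * (+1)
= 0.5000

0.5000


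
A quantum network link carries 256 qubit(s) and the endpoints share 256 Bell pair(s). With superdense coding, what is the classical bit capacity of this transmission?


Superdense coding allows 2 classical bits per shared entangled pair.
256 pair(s) -> 2 * 256 = 512 classical bits

512


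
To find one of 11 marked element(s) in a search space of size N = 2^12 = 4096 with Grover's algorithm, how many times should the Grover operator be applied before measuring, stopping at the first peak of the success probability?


After j Grover iterations the success probability is P(j) = sin^2((2j+1)*theta), where sin(theta) = sqrt(k/N).
N = 2^12 = 4096, k = 11
sin(theta) = sqrt(k/N) = 0.05182226235
theta = arcsin(sqrt(k/N)) = 0.05184548561 rad
P(j) reaches its first maximum when (2j+1)*theta is as close as possible to pi/2, i.e. j = round(pi/(4*theta) - 1/2).
pi/(4*theta) - 1/2 = 14.6488
(For comparison, the common estimate pi/4 * sqrt(N/k) = 15.1556; the exact maximiser is used here.)
Optimal iterations = 15

15


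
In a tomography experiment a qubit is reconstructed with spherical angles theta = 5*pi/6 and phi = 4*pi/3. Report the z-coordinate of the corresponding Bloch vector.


theta = 2.6180, phi = 4.1888
r_z = cos(theta) = -0.8660

-0.8660


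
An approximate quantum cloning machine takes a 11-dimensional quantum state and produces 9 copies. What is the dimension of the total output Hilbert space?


Output space = H^(tensor 9) where dim(H) = 11
dim = 11^9
= 121 (after 2 factors)
= 1331 (after 3 factors)
= 14641 (after 4 factors)
= 161051 (after 5 factors)
= 1771561 (after 6 factors)
= 19487171 (after 7 factors)
= 214358881 (after 8 factors)
= 2357947691 (after 9 factors)
= 2357947691

2357947691


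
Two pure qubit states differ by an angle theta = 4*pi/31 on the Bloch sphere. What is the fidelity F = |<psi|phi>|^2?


For states separated by angle theta on Bloch sphere:
F = cos^2(theta/2)
theta = 4*pi/31 = 0.4054
theta/2 = 0.2027
cos(theta/2) = 0.9795
F = 0.9595

0.9595


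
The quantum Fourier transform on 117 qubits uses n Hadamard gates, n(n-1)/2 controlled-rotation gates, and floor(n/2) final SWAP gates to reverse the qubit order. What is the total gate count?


Hadamard gates: 117
Controlled rotations: n*(n-1)/2 = 117*116/2 = 6786
SWAP gates: floor(n/2) = floor(117/2) = 58
Total = 117 + 6786 + 58
= 6961

6961


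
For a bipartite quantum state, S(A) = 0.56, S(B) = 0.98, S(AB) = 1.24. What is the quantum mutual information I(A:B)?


I(A:B) = S(A) + S(B) - S(AB)
= 0.56 + 0.98 - 1.24
= 0.3000

0.3000


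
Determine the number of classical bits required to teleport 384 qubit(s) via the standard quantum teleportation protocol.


Quantum teleportation requires 2 classical bits per qubit teleported.
384 qubit(s) -> 2 * 384 = 768 classical bits

768


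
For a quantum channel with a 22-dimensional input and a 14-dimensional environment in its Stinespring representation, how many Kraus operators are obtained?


Tracing out the environment in an orthonormal basis {|i>_E} gives Kraus operators K_i = <i|_E U |0>_E.
Number of Kraus operators = dim(H_env) = d_env
= 14

14


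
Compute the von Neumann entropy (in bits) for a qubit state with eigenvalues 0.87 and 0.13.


S = -p*log2(p) - (1-p)*log2(1-p)
p = 0.8700, 1-p = 0.1300
= -0.8700 * log2(0.8700) - 0.1300 * log2(0.1300)
= -(-0.1748) - (-0.3826)
= 0.5574

0.5574


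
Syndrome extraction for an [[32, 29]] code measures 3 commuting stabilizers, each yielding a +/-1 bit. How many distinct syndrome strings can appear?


Each stabilizer generator gives a binary (+1 or -1) measurement outcome.
With 3 independent generators:
Total syndromes = 2^3
= 8

8


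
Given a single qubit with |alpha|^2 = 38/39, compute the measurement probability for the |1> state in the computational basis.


|alpha|^2 = 38/39 = 0.9744
|beta|^2 = 1 - 38/39 = 1/39 = 0.0256
P(|1>) = |beta|^2 = 0.0256

0.0256


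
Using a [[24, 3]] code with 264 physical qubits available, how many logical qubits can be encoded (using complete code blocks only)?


Each code block uses 24 physical qubits for 3 logical qubit(s).
Number of complete blocks = floor(264 / 24) = 11
Logical qubits = 11 * 3
= 33

33


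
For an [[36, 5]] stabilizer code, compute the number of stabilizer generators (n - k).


For an [[n,k]] stabilizer code:
Number of stabilizer generators = n - k
= 36 - 5
= 31

31


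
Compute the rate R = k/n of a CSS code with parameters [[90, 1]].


Code rate R = k/n
= 1/90
= 0.0111

0.0111


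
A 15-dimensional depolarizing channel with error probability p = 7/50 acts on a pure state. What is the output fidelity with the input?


F = (1-p) + p/d
= (1 - 0.1400) + 0.1400/15
= 0.8600 + 0.0093
= 0.8693

0.8693


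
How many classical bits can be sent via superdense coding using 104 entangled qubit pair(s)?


Superdense coding allows 2 classical bits per shared entangled pair.
104 pair(s) -> 2 * 104 = 208 classical bits

208


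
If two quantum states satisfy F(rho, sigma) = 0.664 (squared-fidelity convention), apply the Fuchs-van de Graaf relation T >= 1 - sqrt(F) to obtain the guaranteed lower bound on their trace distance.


Fuchs-van de Graaf (squared-fidelity convention): 1 - sqrt(F) <= T <= sqrt(1 - F).
Lower bound: T >= 1 - sqrt(F)
sqrt(F) = sqrt(0.664) = 0.8149
T >= 1 - 0.8149
T >= 0.1851

0.1851


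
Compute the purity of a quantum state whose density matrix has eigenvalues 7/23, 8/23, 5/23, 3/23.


tr(rho^2) = sum of eigenvalues squared
= (7/23)^2 + (8/23)^2 + (5/23)^2 + (3/23)^2
= (49 + 64 + 25 + 9) / 529
= 147/529
= 0.2779

0.2779


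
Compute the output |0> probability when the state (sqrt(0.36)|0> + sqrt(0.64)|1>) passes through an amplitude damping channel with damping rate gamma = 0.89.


For amplitude damping with parameter gamma on state sqrt(a)|0> + sqrt(b)|1>:
alpha^2 = 0.36, beta^2 = 0.64
P(|0>) = alpha^2 + gamma * beta^2
= 0.36 + 0.89 * 0.64
= 0.36 + 0.5696
= 0.9296

0.9296


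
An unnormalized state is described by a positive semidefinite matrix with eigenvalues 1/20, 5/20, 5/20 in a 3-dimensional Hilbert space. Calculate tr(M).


tr(M) = sum of eigenvalues
= 1/20 + 5/20 + 5/20
= 11/20
= 0.5500

0.5500


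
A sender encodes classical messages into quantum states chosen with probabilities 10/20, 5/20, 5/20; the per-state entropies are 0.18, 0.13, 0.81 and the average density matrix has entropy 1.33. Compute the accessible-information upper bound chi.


chi = S(rho) - sum_i p_i * S(rho_i)
Weighted entropy = 10/20 * 0.18 + 5/20 * 0.13 + 5/20 * 0.81
= 0.3250
chi = 1.33 - 0.3250
= 1.0050

1.0050


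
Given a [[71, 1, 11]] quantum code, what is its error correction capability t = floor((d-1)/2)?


Code parameters: [[71, 1, 11]], distance d = 11.
Number of correctable errors = floor((d-1)/2)
= floor((11 - 1)/2)
= floor(10/2)
= 5

5


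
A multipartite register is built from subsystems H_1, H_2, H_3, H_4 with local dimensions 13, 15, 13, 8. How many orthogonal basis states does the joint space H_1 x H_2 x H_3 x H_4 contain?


dim(H_1 x H_2 x H_3 x H_4) = 13 * 15 * 13 * 8
= 195 * 13 * 8
= 2535 * 8
= 20280

20280


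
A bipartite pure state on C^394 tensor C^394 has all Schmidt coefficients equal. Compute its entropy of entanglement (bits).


For a maximally entangled state in d x d:
S = log2(d) = log2(394)
= 8.6221

8.6221


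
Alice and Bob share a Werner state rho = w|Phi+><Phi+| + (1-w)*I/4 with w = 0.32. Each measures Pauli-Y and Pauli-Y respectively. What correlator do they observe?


|Phi+> = (|00> + |11>)/sqrt(2)
For the pure Bell state, <Y_A Y_B> = -1 (Bell-state Pauli correlator).
The maximally-mixed part I/4 has tr(I/4 * P tensor P) = 0 for any traceless Pauli P.
So <Y_A Y_B>_rho = w * (-1) + (1 - w) * 0
= 0.32 * (-1)
= -0.3200

-0.3200


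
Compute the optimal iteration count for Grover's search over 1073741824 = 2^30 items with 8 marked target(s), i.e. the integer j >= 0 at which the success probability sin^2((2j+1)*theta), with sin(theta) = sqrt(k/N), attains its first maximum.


After j Grover iterations the success probability is P(j) = sin^2((2j+1)*theta), where sin(theta) = sqrt(k/N).
N = 2^30 = 1073741824, k = 8
sin(theta) = sqrt(k/N) = 8.631674575e-05
theta = arcsin(sqrt(k/N)) = 8.631674586e-05 rad
P(j) reaches its first maximum when (2j+1)*theta is as close as possible to pi/2, i.e. j = round(pi/(4*theta) - 1/2).
pi/(4*theta) - 1/2 = 9098.5242
(For comparison, the common estimate pi/4 * sqrt(N/k) = 9099.0243; the exact maximiser is used here.)
Optimal iterations = 9099

9099


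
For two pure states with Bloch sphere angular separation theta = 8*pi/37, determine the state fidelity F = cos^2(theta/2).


For states separated by angle theta on Bloch sphere:
F = cos^2(theta/2)
theta = 8*pi/37 = 0.6793
theta/2 = 0.3396
cos(theta/2) = 0.9429
F = 0.8890

0.8890


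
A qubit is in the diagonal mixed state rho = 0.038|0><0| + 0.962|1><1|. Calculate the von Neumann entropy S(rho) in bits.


S = -p*log2(p) - (1-p)*log2(1-p)
p = 0.0380, 1-p = 0.9620
= -0.0380 * log2(0.0380) - 0.9620 * log2(0.9620)
= -(-0.1793) - (-0.0538)
= 0.2330

0.2330


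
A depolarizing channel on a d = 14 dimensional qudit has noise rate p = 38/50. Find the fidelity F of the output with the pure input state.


F = (1-p) + p/d
= (1 - 0.7600) + 0.7600/14
= 0.2400 + 0.0543
= 0.2943

0.2943
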